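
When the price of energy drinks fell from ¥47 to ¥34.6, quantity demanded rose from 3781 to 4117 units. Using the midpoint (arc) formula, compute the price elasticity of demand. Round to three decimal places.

-0.280

ΔQ = 4117 − 3781 = 336; ΔP = 34.6 − 47 = -12.4.
Midpoints: P̄ = 40.80, Q̄ = 3949.0.
ε = (ΔQ/ΔP)(P̄/Q̄) = (336/-12.4)(40.80/3949.0).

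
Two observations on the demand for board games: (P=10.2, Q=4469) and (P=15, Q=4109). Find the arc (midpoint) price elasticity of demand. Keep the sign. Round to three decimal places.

-0.220

ΔQ = 4109 − 4469 = -360; ΔP = 15 − 10.2 = 4.8.
Midpoints: P̄ = 12.60, Q̄ = 4289.0.
ε = (ΔQ/ΔP)(P̄/Q̄) = (-360/4.8)(12.60/4289.0).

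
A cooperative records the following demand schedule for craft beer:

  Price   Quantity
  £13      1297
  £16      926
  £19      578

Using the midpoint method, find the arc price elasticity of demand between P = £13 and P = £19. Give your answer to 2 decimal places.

At P = 13, Q = 1297; at P = 19, Q = 578.
ΔQ = -719, ΔP = 6. Midpoints: P̄ = 16.00, Q̄ = 937.5.
ε = (ΔQ/ΔP)(P̄/Q̄) = (-719/6)(16.00/937.5).

-2.05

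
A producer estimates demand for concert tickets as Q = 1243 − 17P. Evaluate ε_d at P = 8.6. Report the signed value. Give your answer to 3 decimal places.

-0.133

At P = 8.6, Q = 1096.800.
dQ/dP = −17.
ε = (dQ/dP)(P/Q) = (-17)(8.6/1096.800).
|ε| < 1, so demand is inelastic at this price.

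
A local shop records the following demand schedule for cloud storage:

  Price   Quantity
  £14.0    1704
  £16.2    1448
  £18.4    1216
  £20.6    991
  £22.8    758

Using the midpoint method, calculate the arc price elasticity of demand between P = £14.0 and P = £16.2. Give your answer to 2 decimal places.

-1.11

At P = 14.0, Q = 1704; at P = 16.2, Q = 1448.
ΔQ = -256, ΔP = 2.2. Midpoints: P̄ = 15.10, Q̄ = 1576.0.
ε = (ΔQ/ΔP)(P̄/Q̄) = (-256/2.2)(15.10/1576.0).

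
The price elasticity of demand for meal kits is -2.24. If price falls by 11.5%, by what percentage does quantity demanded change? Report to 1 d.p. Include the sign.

25.8%

%ΔQ ≈ ε × %ΔP = (-2.24)(-11.5%) = 25.76%.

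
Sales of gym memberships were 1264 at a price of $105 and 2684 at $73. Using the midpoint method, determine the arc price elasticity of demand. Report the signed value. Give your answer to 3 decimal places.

-2.001

ΔQ = 2684 − 1264 = 1420; ΔP = 73 − 105 = -32.
Midpoints: P̄ = 89.00, Q̄ = 1974.0.
ε = (ΔQ/ΔP)(P̄/Q̄) = (1420/-32)(89.00/1974.0).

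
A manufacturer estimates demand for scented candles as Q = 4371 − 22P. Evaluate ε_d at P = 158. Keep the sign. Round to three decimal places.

At P = 158, Q = 895.
dQ/dP = −22.
ε = (dQ/dP)(P/Q) = (-22)(158/895).

-3.884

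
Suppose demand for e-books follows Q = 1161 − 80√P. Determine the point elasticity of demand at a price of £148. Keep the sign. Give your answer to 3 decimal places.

At P = 148, Q = 187.758.
dQ/dP = −80/(2√P) = -3.288.
ε = (dQ/dP)(P/Q) = (-3.288)(148/187.758).

-2.592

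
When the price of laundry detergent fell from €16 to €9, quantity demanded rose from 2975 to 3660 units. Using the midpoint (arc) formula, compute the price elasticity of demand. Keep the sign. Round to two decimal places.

ΔQ = 3660 − 2975 = 685; ΔP = 9 − 16 = -7.
Midpoints: P̄ = 12.50, Q̄ = 3317.5.
ε = (ΔQ/ΔP)(P̄/Q̄) = (685/-7)(12.50/3317.5).

-0.37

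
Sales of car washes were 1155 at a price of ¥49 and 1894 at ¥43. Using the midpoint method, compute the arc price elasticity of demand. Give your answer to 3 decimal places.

-3.716

ΔQ = 1894 − 1155 = 739; ΔP = 43 − 49 = -6.
Midpoints: P̄ = 46.00, Q̄ = 1524.5.
ε = (ΔQ/ΔP)(P̄/Q̄) = (739/-6)(46.00/1524.5).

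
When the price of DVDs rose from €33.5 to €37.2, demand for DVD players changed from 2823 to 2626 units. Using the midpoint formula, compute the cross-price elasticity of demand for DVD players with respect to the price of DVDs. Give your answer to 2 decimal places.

ΔQ_x = 2626 − 2823 = -197; ΔP_y = 37.2 − 33.5 = 3.7.
Midpoints: P̄_y = 35.35, Q̄_x = 2724.5.
ε_xy = (ΔQ_x/ΔP_y)(P̄_y/Q̄_x) = (-197/3.7)(35.35/2724.5).
ε_xy < 0, so the goods are complements.

-0.69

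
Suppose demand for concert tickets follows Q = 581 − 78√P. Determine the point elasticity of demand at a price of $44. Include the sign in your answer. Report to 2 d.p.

-4.07

At P = 44, Q = 63.607.
dQ/dP = −78/(2√P) = -5.879.
ε = (dQ/dP)(P/Q) = (-5.879)(44/63.607).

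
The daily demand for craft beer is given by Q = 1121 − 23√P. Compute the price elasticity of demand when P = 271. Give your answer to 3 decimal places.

At P = 271, Q = 742.372.
dQ/dP = −23/(2√P) = -0.699.
ε = (dQ/dP)(P/Q) = (-0.699)(271/742.372).

-0.255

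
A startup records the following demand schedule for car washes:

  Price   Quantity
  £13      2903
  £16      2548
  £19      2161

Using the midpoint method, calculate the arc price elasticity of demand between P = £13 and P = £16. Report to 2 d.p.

At P = 13, Q = 2903; at P = 16, Q = 2548.
ΔQ = -355, ΔP = 3. Midpoints: P̄ = 14.50, Q̄ = 2725.5.
ε = (ΔQ/ΔP)(P̄/Q̄) = (-355/3)(14.50/2725.5).

-0.63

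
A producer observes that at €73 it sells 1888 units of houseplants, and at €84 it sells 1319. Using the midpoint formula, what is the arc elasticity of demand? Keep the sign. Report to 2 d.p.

ΔQ = 1319 − 1888 = -569; ΔP = 84 − 73 = 11.
Midpoints: P̄ = 78.50, Q̄ = 1603.5.
ε = (ΔQ/ΔP)(P̄/Q̄) = (-569/11)(78.50/1603.5).

-2.53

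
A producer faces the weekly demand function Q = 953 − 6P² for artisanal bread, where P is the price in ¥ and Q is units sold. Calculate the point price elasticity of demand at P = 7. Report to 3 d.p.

-0.892

At P = 7, Q = 659.
dQ/dP = −12P = -84.
ε = (dQ/dP)(P/Q) = (-84)(7/659).
|ε| < 1, so demand is inelastic at this price.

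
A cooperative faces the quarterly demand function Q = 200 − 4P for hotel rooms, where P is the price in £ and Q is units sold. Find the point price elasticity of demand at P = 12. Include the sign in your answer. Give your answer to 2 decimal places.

At P = 12, Q = 152.
dQ/dP = −4.
ε = (dQ/dP)(P/Q) = (-4)(12/152).

-0.32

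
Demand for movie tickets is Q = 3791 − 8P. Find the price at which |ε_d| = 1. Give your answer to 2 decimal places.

For linear demand Q = a − bP, ε = −bP/(a − bP). |ε| = 1 when bP = a − bP, i.e. P = a/(2b).
P = 3791/(2·8) = 3791/16 = 236.9375.

236.94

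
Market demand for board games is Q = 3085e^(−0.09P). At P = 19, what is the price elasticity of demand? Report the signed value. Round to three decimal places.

At P = 19, Q = 557.971.
dQ/dP = −0.09·3085e^(−0.09P) = −0.09Q = -50.217.
ε = (dQ/dP)(P/Q) = (-50.217)(19/557.971).

-1.710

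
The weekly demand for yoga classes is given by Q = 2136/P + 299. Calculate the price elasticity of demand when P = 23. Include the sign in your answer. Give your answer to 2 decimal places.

-0.24

At P = 23, Q = 391.870.
dQ/dP = −2136/P² = -4.038.
ε = (dQ/dP)(P/Q) = (-4.038)(23/391.870).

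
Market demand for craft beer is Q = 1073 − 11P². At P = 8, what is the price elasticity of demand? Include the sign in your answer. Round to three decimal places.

-3.816

At P = 8, Q = 369.
dQ/dP = −22P = -176.
ε = (dQ/dP)(P/Q) = (-176)(8/369).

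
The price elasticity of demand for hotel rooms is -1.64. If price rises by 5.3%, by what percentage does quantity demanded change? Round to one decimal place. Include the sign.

-8.7%

%ΔQ ≈ ε × %ΔP = (-1.64)(5.3%) = -8.69%.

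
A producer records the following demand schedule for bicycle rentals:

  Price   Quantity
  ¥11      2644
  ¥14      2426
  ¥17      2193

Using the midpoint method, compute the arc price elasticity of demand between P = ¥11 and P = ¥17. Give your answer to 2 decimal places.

-0.44

At P = 11, Q = 2644; at P = 17, Q = 2193.
ΔQ = -451, ΔP = 6. Midpoints: P̄ = 14.00, Q̄ = 2418.5.
ε = (ΔQ/ΔP)(P̄/Q̄) = (-451/6)(14.00/2418.5).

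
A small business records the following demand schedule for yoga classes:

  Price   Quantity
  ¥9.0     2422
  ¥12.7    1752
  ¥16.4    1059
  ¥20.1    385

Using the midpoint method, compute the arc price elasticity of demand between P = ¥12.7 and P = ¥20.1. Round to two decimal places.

-2.84

At P = 12.7, Q = 1752; at P = 20.1, Q = 385.
ΔQ = -1367, ΔP = 7.4. Midpoints: P̄ = 16.40, Q̄ = 1068.5.
ε = (ΔQ/ΔP)(P̄/Q̄) = (-1367/7.4)(16.40/1068.5).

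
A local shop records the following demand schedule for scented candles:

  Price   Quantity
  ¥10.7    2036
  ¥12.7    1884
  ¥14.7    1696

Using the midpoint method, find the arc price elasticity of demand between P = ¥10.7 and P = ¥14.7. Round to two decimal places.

-0.58

At P = 10.7, Q = 2036; at P = 14.7, Q = 1696.
ΔQ = -340, ΔP = 4.0. Midpoints: P̄ = 12.70, Q̄ = 1866.0.
ε = (ΔQ/ΔP)(P̄/Q̄) = (-340/4.0)(12.70/1866.0).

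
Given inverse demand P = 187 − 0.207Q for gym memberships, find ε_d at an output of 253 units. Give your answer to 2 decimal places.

-2.57

At Q = 253, P = 187 − 0.207(253) = 134.63.
dP/dQ = −0.207, so dQ/dP = 1/(−0.207) = -4.831.
ε = (dQ/dP)(P/Q) = (-4.831)(134.63/253).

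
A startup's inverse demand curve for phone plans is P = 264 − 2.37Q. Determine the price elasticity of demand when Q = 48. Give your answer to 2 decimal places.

At Q = 48, P = 264 − 2.37(48) = 150.24.
dP/dQ = −2.37, so dQ/dP = 1/(−2.37) = -0.422.
ε = (dQ/dP)(P/Q) = (-0.422)(150.24/48).

-1.32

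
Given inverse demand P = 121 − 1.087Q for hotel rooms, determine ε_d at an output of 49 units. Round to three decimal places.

-1.272

At Q = 49, P = 121 − 1.087(49) = 67.74.
dP/dQ = −1.087, so dQ/dP = 1/(−1.087) = -0.920.
ε = (dQ/dP)(P/Q) = (-0.920)(67.74/49).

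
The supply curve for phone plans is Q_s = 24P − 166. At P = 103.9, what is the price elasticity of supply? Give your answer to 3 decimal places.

1.071

At P = 103.9, Q_s = 2327.60.
dQ_s/dP = 24.
ε_s = (dQ_s/dP)(P/Q_s) = (24)(103.9/2327.60).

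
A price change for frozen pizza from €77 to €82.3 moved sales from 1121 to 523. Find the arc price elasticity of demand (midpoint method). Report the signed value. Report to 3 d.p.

ΔQ = 523 − 1121 = -598; ΔP = 82.3 − 77 = 5.3.
Midpoints: P̄ = 79.65, Q̄ = 822.0.
ε = (ΔQ/ΔP)(P̄/Q̄) = (-598/5.3)(79.65/822.0).

-10.933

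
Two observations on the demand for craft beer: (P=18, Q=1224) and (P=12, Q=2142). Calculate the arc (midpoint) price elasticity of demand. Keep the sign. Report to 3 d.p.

-1.364

ΔQ = 2142 − 1224 = 918; ΔP = 12 − 18 = -6.
Midpoints: P̄ = 15.00, Q̄ = 1683.0.
ε = (ΔQ/ΔP)(P̄/Q̄) = (918/-6)(15.00/1683.0).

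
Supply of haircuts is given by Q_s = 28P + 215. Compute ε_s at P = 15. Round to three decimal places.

At P = 15, Q_s = 635.
dQ_s/dP = 28.
ε_s = (dQ_s/dP)(P/Q_s) = (28)(15/635).

0.661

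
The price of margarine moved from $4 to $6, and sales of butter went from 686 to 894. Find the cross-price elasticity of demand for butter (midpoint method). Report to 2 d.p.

ΔQ_x = 894 − 686 = 208; ΔP_y = 6 − 4 = 2.
Midpoints: P̄_y = 5.00, Q̄_x = 790.0.
ε_xy = (ΔQ_x/ΔP_y)(P̄_y/Q̄_x) = (208/2)(5.00/790.0).

0.66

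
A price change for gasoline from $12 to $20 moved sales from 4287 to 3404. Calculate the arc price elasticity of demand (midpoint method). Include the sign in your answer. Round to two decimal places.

ΔQ = 3404 − 4287 = -883; ΔP = 20 − 12 = 8.
Midpoints: P̄ = 16.00, Q̄ = 3845.5.
ε = (ΔQ/ΔP)(P̄/Q̄) = (-883/8)(16.00/3845.5).

-0.46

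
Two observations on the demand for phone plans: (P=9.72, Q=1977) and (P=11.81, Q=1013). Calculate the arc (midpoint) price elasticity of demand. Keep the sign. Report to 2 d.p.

-3.32

ΔQ = 1013 − 1977 = -964; ΔP = 11.81 − 9.72 = 2.09.
Midpoints: P̄ = 10.77, Q̄ = 1495.0.
ε = (ΔQ/ΔP)(P̄/Q̄) = (-964/2.09)(10.77/1495.0).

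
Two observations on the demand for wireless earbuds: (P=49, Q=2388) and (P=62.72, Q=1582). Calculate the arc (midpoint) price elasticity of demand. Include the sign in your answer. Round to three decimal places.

ΔQ = 1582 − 2388 = -806; ΔP = 62.72 − 49 = 13.72.
Midpoints: P̄ = 55.86, Q̄ = 1985.0.
ε = (ΔQ/ΔP)(P̄/Q̄) = (-806/13.72)(55.86/1985.0).

-1.653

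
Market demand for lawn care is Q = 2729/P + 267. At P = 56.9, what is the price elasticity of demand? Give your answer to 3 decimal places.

-0.152

At P = 56.9, Q = 314.961.
dQ/dP = −2729/P² = -0.843.
ε = (dQ/dP)(P/Q) = (-0.843)(56.9/314.961).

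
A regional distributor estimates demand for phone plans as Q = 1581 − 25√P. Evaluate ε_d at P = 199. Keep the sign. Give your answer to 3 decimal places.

-0.144

At P = 199, Q = 1228.332.
dQ/dP = −25/(2√P) = -0.886.
ε = (dQ/dP)(P/Q) = (-0.886)(199/1228.332).
|ε| < 1, so demand is inelastic at this price.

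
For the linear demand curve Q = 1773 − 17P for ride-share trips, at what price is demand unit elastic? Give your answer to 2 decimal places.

For linear demand Q = a − bP, ε = −bP/(a − bP). |ε| = 1 when bP = a − bP, i.e. P = a/(2b).
P = 1773/(2·17) = 1773/34 = 52.1471.

52.15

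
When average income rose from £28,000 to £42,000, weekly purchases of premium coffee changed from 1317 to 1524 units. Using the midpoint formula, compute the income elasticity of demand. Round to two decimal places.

ΔQ = 207, ΔI = 14000. Midpoints: Ī = 35,000, Q̄ = 1420.5.
ε_I = (ΔQ/ΔI)(Ī/Q̄) = (207/14000)(35000/1420.5).
ε_I > 0, so the good is normal.

0.36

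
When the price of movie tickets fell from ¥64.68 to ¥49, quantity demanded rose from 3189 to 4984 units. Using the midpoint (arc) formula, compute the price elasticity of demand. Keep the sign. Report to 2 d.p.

ΔQ = 4984 − 3189 = 1795; ΔP = 49 − 64.68 = -15.68.
Midpoints: P̄ = 56.84, Q̄ = 4086.5.
ε = (ΔQ/ΔP)(P̄/Q̄) = (1795/-15.68)(56.84/4086.5).

-1.59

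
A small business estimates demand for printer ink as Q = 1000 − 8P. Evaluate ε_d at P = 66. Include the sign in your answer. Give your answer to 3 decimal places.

-1.119

At P = 66, Q = 472.
dQ/dP = −8.
ε = (dQ/dP)(P/Q) = (-8)(66/472).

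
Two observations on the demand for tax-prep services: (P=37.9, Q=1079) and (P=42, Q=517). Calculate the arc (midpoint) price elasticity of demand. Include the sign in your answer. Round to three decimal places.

-6.862

ΔQ = 517 − 1079 = -562; ΔP = 42 − 37.9 = 4.1.
Midpoints: P̄ = 39.95, Q̄ = 798.0.
ε = (ΔQ/ΔP)(P̄/Q̄) = (-562/4.1)(39.95/798.0).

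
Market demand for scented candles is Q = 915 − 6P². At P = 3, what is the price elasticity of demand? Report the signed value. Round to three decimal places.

At P = 3, Q = 861.
dQ/dP = −12P = -36.
ε = (dQ/dP)(P/Q) = (-36)(3/861).
|ε| < 1, so demand is inelastic at this price.

-0.125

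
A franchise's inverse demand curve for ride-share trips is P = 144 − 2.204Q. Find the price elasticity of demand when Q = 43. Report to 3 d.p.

At Q = 43, P = 144 − 2.204(43) = 49.23.
dP/dQ = −2.204, so dQ/dP = 1/(−2.204) = -0.454.
ε = (dQ/dP)(P/Q) = (-0.454)(49.23/43).

-0.519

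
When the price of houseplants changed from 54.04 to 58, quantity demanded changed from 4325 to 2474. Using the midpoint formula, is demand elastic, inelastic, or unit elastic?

elastic

Arc ε ≈ -7.703.
|ε| = 7.70 > 1.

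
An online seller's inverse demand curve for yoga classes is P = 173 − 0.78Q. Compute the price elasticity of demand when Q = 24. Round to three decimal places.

At Q = 24, P = 173 − 0.78(24) = 154.28.
dP/dQ = −0.78, so dQ/dP = 1/(−0.78) = -1.282.
ε = (dQ/dP)(P/Q) = (-1.282)(154.28/24).

-8.241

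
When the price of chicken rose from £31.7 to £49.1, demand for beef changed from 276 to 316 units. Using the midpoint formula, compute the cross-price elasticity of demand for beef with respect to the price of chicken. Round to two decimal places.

ΔQ_x = 316 − 276 = 40; ΔP_y = 49.1 − 31.7 = 17.4.
Midpoints: P̄_y = 40.40, Q̄_x = 296.0.
ε_xy = (ΔQ_x/ΔP_y)(P̄_y/Q̄_x) = (40/17.4)(40.40/296.0).

0.31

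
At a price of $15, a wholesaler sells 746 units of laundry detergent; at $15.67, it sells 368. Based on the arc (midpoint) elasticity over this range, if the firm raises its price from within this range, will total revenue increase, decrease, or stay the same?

Arc ε = (-378/0.67)(15.34/557.0) ≈ -15.533.
|ε| = 15.53 > 1, so demand is elastic. A price rise therefore reduces total revenue.

decrease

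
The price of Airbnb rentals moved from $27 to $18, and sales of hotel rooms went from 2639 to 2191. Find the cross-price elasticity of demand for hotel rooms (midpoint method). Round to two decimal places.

ΔQ_x = 2191 − 2639 = -448; ΔP_y = 18 − 27 = -9.
Midpoints: P̄_y = 22.50, Q̄_x = 2415.0.
ε_xy = (ΔQ_x/ΔP_y)(P̄_y/Q̄_x) = (-448/-9)(22.50/2415.0).

0.46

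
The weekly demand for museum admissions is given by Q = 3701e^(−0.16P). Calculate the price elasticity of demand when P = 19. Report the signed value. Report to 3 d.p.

At P = 19, Q = 177.037.
dQ/dP = −0.16·3701e^(−0.16P) = −0.16Q = -28.326.
ε = (dQ/dP)(P/Q) = (-28.326)(19/177.037).
|ε| > 1, so demand is elastic at this price.

-3.040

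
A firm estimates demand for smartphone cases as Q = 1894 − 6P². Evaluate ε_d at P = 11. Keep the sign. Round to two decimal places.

At P = 11, Q = 1168.
dQ/dP = −12P = -132.
ε = (dQ/dP)(P/Q) = (-132)(11/1168).

-1.24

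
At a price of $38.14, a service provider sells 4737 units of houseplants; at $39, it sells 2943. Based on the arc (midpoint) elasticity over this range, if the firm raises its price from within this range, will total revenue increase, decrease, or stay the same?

Arc ε = (-1794/0.86)(38.57/3840.0) ≈ -20.953.
|ε| = 20.95 > 1, so demand is elastic. A price rise therefore reduces total revenue.

decrease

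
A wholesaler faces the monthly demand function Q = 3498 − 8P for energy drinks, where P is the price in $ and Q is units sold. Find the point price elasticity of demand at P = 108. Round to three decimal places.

At P = 108, Q = 2634.
dQ/dP = −8.
ε = (dQ/dP)(P/Q) = (-8)(108/2634).

-0.328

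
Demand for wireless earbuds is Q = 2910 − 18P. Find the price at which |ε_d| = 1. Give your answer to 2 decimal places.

80.83

For linear demand Q = a − bP, ε = −bP/(a − bP). |ε| = 1 when bP = a − bP, i.e. P = a/(2b).
P = 2910/(2·18) = 2910/36 = 80.8333.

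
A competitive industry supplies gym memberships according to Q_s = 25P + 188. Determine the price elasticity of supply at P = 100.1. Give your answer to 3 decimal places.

0.930

At P = 100.1, Q_s = 2690.50.
dQ_s/dP = 25.
ε_s = (dQ_s/dP)(P/Q_s) = (25)(100.1/2690.50).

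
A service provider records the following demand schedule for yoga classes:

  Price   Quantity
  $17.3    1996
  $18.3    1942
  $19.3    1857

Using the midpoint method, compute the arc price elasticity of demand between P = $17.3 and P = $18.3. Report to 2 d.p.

At P = 17.3, Q = 1996; at P = 18.3, Q = 1942.
ΔQ = -54, ΔP = 1.0. Midpoints: P̄ = 17.80, Q̄ = 1969.0.
ε = (ΔQ/ΔP)(P̄/Q̄) = (-54/1.0)(17.80/1969.0).

-0.49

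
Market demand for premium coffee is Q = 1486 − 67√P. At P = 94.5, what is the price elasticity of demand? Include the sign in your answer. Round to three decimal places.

-0.390

At P = 94.5, Q = 834.686.
dQ/dP = −67/(2√P) = -3.446.
ε = (dQ/dP)(P/Q) = (-3.446)(94.5/834.686).
|ε| < 1, so demand is inelastic at this price.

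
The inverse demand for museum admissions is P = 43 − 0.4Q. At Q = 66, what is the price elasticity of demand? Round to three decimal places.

-0.629

At Q = 66, P = 43 − 0.4(66) = 16.60.
dP/dQ = −0.4, so dQ/dP = 1/(−0.4) = -2.500.
ε = (dQ/dP)(P/Q) = (-2.500)(16.60/66).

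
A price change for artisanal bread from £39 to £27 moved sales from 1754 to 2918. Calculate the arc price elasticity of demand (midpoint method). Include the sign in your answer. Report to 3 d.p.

ΔQ = 2918 − 1754 = 1164; ΔP = 27 − 39 = -12.
Midpoints: P̄ = 33.00, Q̄ = 2336.0.
ε = (ΔQ/ΔP)(P̄/Q̄) = (1164/-12)(33.00/2336.0).

-1.370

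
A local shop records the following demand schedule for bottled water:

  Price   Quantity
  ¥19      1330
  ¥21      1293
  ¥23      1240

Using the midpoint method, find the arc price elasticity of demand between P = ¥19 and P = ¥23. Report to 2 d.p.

-0.37

At P = 19, Q = 1330; at P = 23, Q = 1240.
ΔQ = -90, ΔP = 4. Midpoints: P̄ = 21.00, Q̄ = 1285.0.
ε = (ΔQ/ΔP)(P̄/Q̄) = (-90/4)(21.00/1285.0).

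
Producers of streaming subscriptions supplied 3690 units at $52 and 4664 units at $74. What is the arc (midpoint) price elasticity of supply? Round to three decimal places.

ΔQ = 4664 − 3690 = 974; ΔP = 74 − 52 = 22.
Midpoints: P̄ = 63.00, Q̄ = 4177.0.
ε_s = (ΔQ/ΔP)(P̄/Q̄) = (974/22)(63.00/4177.0).

0.668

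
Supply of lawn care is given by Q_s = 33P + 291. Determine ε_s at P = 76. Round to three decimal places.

At P = 76, Q_s = 2799.
dQ_s/dP = 33.
ε_s = (dQ_s/dP)(P/Q_s) = (33)(76/2799).

0.896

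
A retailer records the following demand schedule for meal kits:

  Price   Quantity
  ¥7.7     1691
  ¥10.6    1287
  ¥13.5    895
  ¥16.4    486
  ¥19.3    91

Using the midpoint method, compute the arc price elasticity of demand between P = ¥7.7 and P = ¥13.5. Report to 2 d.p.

At P = 7.7, Q = 1691; at P = 13.5, Q = 895.
ΔQ = -796, ΔP = 5.8. Midpoints: P̄ = 10.60, Q̄ = 1293.0.
ε = (ΔQ/ΔP)(P̄/Q̄) = (-796/5.8)(10.60/1293.0).

-1.13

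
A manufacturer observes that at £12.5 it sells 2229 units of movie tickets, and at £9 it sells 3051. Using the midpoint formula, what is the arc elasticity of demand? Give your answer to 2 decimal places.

ΔQ = 3051 − 2229 = 822; ΔP = 9 − 12.5 = -3.5.
Midpoints: P̄ = 10.75, Q̄ = 2640.0.
ε = (ΔQ/ΔP)(P̄/Q̄) = (822/-3.5)(10.75/2640.0).

-0.96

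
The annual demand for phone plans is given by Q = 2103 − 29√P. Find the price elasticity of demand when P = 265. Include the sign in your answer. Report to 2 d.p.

At P = 265, Q = 1630.914.
dQ/dP = −29/(2√P) = -0.891.
ε = (dQ/dP)(P/Q) = (-0.891)(265/1630.914).
|ε| < 1, so demand is inelastic at this price.

-0.14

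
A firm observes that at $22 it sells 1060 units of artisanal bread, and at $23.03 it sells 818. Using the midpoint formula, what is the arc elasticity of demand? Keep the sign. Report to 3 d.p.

-5.634

ΔQ = 818 − 1060 = -242; ΔP = 23.03 − 22 = 1.03.
Midpoints: P̄ = 22.52, Q̄ = 939.0.
ε = (ΔQ/ΔP)(P̄/Q̄) = (-242/1.03)(22.52/939.0).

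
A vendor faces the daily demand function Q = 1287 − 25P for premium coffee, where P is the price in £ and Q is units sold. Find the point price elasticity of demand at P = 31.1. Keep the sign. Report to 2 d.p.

-1.53

At P = 31.1, Q = 509.500.
dQ/dP = −25.
ε = (dQ/dP)(P/Q) = (-25)(31.1/509.500).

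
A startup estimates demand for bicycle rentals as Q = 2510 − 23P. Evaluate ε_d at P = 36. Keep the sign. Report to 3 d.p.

-0.492

At P = 36, Q = 1682.
dQ/dP = −23.
ε = (dQ/dP)(P/Q) = (-23)(36/1682).
|ε| < 1, so demand is inelastic at this price.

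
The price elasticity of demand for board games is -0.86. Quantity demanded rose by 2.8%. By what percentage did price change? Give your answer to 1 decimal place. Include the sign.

%ΔP ≈ %ΔQ / ε = (2.8%)/(-0.86) = -3.26%.

-3.3%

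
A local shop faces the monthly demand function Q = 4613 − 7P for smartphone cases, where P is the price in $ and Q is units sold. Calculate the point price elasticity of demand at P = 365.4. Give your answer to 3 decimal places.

-1.245

At P = 365.4, Q = 2055.200.
dQ/dP = −7.
ε = (dQ/dP)(P/Q) = (-7)(365.4/2055.200).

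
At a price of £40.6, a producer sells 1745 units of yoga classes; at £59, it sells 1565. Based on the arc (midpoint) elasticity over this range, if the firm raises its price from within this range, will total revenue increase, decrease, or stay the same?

Arc ε = (-180/18.4)(49.80/1655.0) ≈ -0.294.
|ε| = 0.29 < 1, so demand is inelastic. A price rise therefore raises total revenue.

increase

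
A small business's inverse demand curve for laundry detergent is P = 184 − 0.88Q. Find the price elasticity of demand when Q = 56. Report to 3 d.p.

-2.734

At Q = 56, P = 184 − 0.88(56) = 134.72.
dP/dQ = −0.88, so dQ/dP = 1/(−0.88) = -1.136.
ε = (dQ/dP)(P/Q) = (-1.136)(134.72/56).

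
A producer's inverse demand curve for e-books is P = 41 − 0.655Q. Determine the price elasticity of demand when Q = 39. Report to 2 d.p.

-0.61

At Q = 39, P = 41 − 0.655(39) = 15.45.
dP/dQ = −0.655, so dQ/dP = 1/(−0.655) = -1.527.
ε = (dQ/dP)(P/Q) = (-1.527)(15.45/39).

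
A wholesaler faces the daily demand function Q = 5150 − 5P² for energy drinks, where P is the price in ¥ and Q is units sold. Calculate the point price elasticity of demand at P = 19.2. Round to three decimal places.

-1.115

At P = 19.2, Q = 3306.800.
dQ/dP = −10P = -192.
ε = (dQ/dP)(P/Q) = (-192)(19.2/3306.800).
|ε| > 1, so demand is elastic at this price.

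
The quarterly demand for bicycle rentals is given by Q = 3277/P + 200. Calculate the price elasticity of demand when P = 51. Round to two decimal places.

-0.24

At P = 51, Q = 264.255.
dQ/dP = −3277/P² = -1.260.
ε = (dQ/dP)(P/Q) = (-1.260)(51/264.255).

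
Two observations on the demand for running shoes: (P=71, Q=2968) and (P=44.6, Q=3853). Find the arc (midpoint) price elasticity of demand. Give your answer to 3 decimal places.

ΔQ = 3853 − 2968 = 885; ΔP = 44.6 − 71 = -26.4.
Midpoints: P̄ = 57.80, Q̄ = 3410.5.
ε = (ΔQ/ΔP)(P̄/Q̄) = (885/-26.4)(57.80/3410.5).

-0.568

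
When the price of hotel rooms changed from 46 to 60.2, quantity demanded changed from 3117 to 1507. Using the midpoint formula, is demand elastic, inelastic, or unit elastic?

elastic

Arc ε ≈ -2.604.
|ε| = 2.60 > 1.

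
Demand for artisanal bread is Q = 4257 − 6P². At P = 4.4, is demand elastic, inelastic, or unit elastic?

Q = 4140.840, dQ/dP = -52.800.
ε = (dQ/dP)(P/Q) ≈ -0.056.
|ε| = 0.06 < 1.

inelastic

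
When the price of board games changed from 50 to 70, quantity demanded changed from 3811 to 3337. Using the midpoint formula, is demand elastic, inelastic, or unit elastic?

Arc ε ≈ -0.398.
|ε| = 0.40 < 1.

inelastic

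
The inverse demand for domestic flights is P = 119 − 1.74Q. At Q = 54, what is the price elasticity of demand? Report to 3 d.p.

At Q = 54, P = 119 − 1.74(54) = 25.04.
dP/dQ = −1.74, so dQ/dP = 1/(−1.74) = -0.575.
ε = (dQ/dP)(P/Q) = (-0.575)(25.04/54).

-0.266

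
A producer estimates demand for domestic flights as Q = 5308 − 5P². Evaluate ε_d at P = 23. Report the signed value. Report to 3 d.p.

-1.986

At P = 23, Q = 2663.
dQ/dP = −10P = -230.
ε = (dQ/dP)(P/Q) = (-230)(23/2663).
|ε| > 1, so demand is elastic at this price.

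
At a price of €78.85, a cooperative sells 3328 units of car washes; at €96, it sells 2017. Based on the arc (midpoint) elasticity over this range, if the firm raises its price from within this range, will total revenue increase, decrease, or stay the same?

Arc ε = (-1311/17.15)(87.42/2672.5) ≈ -2.501.
|ε| = 2.50 > 1, so demand is elastic. A price rise therefore reduces total revenue.

decrease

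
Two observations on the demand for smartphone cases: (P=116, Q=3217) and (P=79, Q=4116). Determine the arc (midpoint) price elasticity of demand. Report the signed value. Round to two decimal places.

ΔQ = 4116 − 3217 = 899; ΔP = 79 − 116 = -37.
Midpoints: P̄ = 97.50, Q̄ = 3666.5.
ε = (ΔQ/ΔP)(P̄/Q̄) = (899/-37)(97.50/3666.5).

-0.65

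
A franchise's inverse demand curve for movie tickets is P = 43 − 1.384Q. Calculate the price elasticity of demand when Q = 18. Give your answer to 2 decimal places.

At Q = 18, P = 43 − 1.384(18) = 18.09.
dP/dQ = −1.384, so dQ/dP = 1/(−1.384) = -0.723.
ε = (dQ/dP)(P/Q) = (-0.723)(18.09/18).

-0.73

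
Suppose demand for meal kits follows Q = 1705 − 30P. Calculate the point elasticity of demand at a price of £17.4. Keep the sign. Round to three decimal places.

-0.441

At P = 17.4, Q = 1183.
dQ/dP = −30.
ε = (dQ/dP)(P/Q) = (-30)(17.4/1183).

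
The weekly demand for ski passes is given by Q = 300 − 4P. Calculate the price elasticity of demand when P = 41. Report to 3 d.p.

-1.206

At P = 41, Q = 136.
dQ/dP = −4.
ε = (dQ/dP)(P/Q) = (-4)(41/136).
|ε| > 1, so demand is elastic at this price.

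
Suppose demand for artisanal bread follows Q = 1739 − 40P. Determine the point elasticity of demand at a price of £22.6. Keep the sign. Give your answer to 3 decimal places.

-1.083

At P = 22.6, Q = 835.
dQ/dP = −40.
ε = (dQ/dP)(P/Q) = (-40)(22.6/835).
|ε| > 1, so demand is elastic at this price.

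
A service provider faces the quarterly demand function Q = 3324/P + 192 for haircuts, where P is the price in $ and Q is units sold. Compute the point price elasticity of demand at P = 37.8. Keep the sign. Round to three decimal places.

-0.314

At P = 37.8, Q = 279.937.
dQ/dP = −3324/P² = -2.326.
ε = (dQ/dP)(P/Q) = (-2.326)(37.8/279.937).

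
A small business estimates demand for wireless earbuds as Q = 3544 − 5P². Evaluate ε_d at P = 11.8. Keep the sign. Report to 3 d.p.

At P = 11.8, Q = 2847.800.
dQ/dP = −10P = -118.
ε = (dQ/dP)(P/Q) = (-118)(11.8/2847.800).

-0.489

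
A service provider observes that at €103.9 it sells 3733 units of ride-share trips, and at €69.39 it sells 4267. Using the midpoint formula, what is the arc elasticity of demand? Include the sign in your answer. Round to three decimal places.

ΔQ = 4267 − 3733 = 534; ΔP = 69.39 − 103.9 = -34.51.
Midpoints: P̄ = 86.65, Q̄ = 4000.0.
ε = (ΔQ/ΔP)(P̄/Q̄) = (534/-34.51)(86.65/4000.0).

-0.335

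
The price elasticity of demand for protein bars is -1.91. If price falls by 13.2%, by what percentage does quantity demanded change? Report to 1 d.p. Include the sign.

25.2%

%ΔQ ≈ ε × %ΔP = (-1.91)(-13.2%) = 25.21%.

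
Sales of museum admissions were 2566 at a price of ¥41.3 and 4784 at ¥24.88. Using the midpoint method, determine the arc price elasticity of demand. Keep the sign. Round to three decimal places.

-1.216

ΔQ = 4784 − 2566 = 2218; ΔP = 24.88 − 41.3 = -16.42.
Midpoints: P̄ = 33.09, Q̄ = 3675.0.
ε = (ΔQ/ΔP)(P̄/Q̄) = (2218/-16.42)(33.09/3675.0).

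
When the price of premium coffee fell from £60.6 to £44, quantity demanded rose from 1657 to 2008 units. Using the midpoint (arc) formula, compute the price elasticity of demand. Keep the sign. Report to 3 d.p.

ΔQ = 2008 − 1657 = 351; ΔP = 44 − 60.6 = -16.6.
Midpoints: P̄ = 52.30, Q̄ = 1832.5.
ε = (ΔQ/ΔP)(P̄/Q̄) = (351/-16.6)(52.30/1832.5).

-0.603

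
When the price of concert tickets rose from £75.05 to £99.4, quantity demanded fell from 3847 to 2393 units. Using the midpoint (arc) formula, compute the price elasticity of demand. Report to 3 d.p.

-1.669

ΔQ = 2393 − 3847 = -1454; ΔP = 99.4 − 75.05 = 24.35.
Midpoints: P̄ = 87.22, Q̄ = 3120.0.
ε = (ΔQ/ΔP)(P̄/Q̄) = (-1454/24.35)(87.22/3120.0).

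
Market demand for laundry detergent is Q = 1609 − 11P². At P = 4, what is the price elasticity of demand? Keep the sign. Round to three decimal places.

At P = 4, Q = 1433.
dQ/dP = −22P = -88.
ε = (dQ/dP)(P/Q) = (-88)(4/1433).
|ε| < 1, so demand is inelastic at this price.

-0.246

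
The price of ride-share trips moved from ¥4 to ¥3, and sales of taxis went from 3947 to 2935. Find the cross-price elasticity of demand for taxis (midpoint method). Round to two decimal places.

1.03

ΔQ_x = 2935 − 3947 = -1012; ΔP_y = 3 − 4 = -1.
Midpoints: P̄_y = 3.50, Q̄_x = 3441.0.
ε_xy = (ΔQ_x/ΔP_y)(P̄_y/Q̄_x) = (-1012/-1)(3.50/3441.0).
ε_xy > 0, so the goods are substitutes.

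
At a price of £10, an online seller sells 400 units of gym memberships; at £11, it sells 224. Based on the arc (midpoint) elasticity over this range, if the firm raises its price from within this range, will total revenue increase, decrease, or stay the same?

decrease

Arc ε = (-176/1)(10.50/312.0) ≈ -5.923.
|ε| = 5.92 > 1, so demand is elastic. A price rise therefore reduces total revenue.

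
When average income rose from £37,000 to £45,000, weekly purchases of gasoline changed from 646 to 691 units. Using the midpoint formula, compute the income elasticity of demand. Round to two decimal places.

ΔQ = 45, ΔI = 8000. Midpoints: Ī = 41,000, Q̄ = 668.5.
ε_I = (ΔQ/ΔI)(Ī/Q̄) = (45/8000)(41000/668.5).

0.34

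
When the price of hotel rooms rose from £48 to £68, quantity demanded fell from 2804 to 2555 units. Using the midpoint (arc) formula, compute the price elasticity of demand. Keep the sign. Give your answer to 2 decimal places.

ΔQ = 2555 − 2804 = -249; ΔP = 68 − 48 = 20.
Midpoints: P̄ = 58.00, Q̄ = 2679.5.
ε = (ΔQ/ΔP)(P̄/Q̄) = (-249/20)(58.00/2679.5).

-0.27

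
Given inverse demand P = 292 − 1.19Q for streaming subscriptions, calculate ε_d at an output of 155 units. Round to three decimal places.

-0.583

At Q = 155, P = 292 − 1.19(155) = 107.55.
dP/dQ = −1.19, so dQ/dP = 1/(−1.19) = -0.840.
ε = (dQ/dP)(P/Q) = (-0.840)(107.55/155).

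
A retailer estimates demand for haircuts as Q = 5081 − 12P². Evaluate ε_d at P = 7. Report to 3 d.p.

At P = 7, Q = 4493.
dQ/dP = −24P = -168.
ε = (dQ/dP)(P/Q) = (-168)(7/4493).

-0.262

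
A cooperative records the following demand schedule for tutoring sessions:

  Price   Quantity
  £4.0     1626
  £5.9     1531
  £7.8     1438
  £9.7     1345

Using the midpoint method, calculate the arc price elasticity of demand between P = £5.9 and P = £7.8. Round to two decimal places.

At P = 5.9, Q = 1531; at P = 7.8, Q = 1438.
ΔQ = -93, ΔP = 1.9. Midpoints: P̄ = 6.85, Q̄ = 1484.5.
ε = (ΔQ/ΔP)(P̄/Q̄) = (-93/1.9)(6.85/1484.5).

-0.23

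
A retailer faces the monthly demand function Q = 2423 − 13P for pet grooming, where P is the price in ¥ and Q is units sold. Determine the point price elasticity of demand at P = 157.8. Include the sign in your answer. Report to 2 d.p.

-5.52

At P = 157.8, Q = 371.600.
dQ/dP = −13.
ε = (dQ/dP)(P/Q) = (-13)(157.8/371.600).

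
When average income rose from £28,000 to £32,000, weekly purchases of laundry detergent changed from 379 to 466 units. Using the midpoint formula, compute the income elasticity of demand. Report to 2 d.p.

1.54

ΔQ = 87, ΔI = 4000. Midpoints: Ī = 30,000, Q̄ = 422.5.
ε_I = (ΔQ/ΔI)(Ī/Q̄) = (87/4000)(30000/422.5).
ε_I > 0, so the good is normal.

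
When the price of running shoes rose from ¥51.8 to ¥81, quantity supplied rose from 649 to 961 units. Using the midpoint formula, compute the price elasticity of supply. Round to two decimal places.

0.88

ΔQ = 961 − 649 = 312; ΔP = 81 − 51.8 = 29.2.
Midpoints: P̄ = 66.40, Q̄ = 805.0.
ε_s = (ΔQ/ΔP)(P̄/Q̄) = (312/29.2)(66.40/805.0).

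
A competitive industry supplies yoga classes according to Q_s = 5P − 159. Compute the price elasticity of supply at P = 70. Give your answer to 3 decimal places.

At P = 70, Q_s = 191.
dQ_s/dP = 5.
ε_s = (dQ_s/dP)(P/Q_s) = (5)(70/191).

1.832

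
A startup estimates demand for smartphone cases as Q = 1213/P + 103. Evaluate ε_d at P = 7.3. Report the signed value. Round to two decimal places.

At P = 7.3, Q = 269.164.
dQ/dP = −1213/P² = -22.762.
ε = (dQ/dP)(P/Q) = (-22.762)(7.3/269.164).

-0.62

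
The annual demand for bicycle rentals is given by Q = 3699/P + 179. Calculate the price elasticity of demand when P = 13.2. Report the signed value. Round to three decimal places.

-0.610

At P = 13.2, Q = 459.227.
dQ/dP = −3699/P² = -21.229.
ε = (dQ/dP)(P/Q) = (-21.229)(13.2/459.227).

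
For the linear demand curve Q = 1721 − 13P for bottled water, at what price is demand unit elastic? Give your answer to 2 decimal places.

66.19

For linear demand Q = a − bP, ε = −bP/(a − bP). |ε| = 1 when bP = a − bP, i.e. P = a/(2b).
P = 1721/(2·13) = 1721/26 = 66.1923.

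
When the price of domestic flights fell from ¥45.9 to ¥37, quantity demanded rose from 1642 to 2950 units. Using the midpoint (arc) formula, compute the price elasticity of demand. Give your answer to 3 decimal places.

-2.653

ΔQ = 2950 − 1642 = 1308; ΔP = 37 − 45.9 = -8.9.
Midpoints: P̄ = 41.45, Q̄ = 2296.0.
ε = (ΔQ/ΔP)(P̄/Q̄) = (1308/-8.9)(41.45/2296.0).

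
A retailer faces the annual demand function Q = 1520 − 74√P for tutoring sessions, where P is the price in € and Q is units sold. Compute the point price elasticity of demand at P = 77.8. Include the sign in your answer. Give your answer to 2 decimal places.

-0.38

At P = 77.8, Q = 867.288.
dQ/dP = −74/(2√P) = -4.195.
ε = (dQ/dP)(P/Q) = (-4.195)(77.8/867.288).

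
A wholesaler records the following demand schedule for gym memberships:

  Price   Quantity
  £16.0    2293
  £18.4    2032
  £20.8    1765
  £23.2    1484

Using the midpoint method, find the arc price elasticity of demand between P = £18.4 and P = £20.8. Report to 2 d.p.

-1.15

At P = 18.4, Q = 2032; at P = 20.8, Q = 1765.
ΔQ = -267, ΔP = 2.4. Midpoints: P̄ = 19.60, Q̄ = 1898.5.
ε = (ΔQ/ΔP)(P̄/Q̄) = (-267/2.4)(19.60/1898.5).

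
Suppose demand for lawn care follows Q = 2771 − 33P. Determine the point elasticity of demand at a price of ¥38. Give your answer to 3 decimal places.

At P = 38, Q = 1517.
dQ/dP = −33.
ε = (dQ/dP)(P/Q) = (-33)(38/1517).

-0.827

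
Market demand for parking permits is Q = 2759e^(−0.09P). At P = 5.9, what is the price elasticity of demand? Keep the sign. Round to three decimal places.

-0.531

At P = 5.9, Q = 1622.338.
dQ/dP = −0.09·2759e^(−0.09P) = −0.09Q = -146.010.
ε = (dQ/dP)(P/Q) = (-146.010)(5.9/1622.338).
|ε| < 1, so demand is inelastic at this price.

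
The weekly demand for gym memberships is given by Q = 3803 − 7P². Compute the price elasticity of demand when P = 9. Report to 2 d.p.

-0.35

At P = 9, Q = 3236.
dQ/dP = −14P = -126.
ε = (dQ/dP)(P/Q) = (-126)(9/3236).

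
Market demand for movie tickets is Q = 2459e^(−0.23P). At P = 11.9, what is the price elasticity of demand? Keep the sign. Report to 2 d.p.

At P = 11.9, Q = 159.256.
dQ/dP = −0.23·2459e^(−0.23P) = −0.23Q = -36.629.
ε = (dQ/dP)(P/Q) = (-36.629)(11.9/159.256).
|ε| > 1, so demand is elastic at this price.

-2.74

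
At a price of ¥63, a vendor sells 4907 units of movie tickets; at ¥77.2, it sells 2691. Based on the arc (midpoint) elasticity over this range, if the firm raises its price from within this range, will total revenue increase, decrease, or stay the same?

Arc ε = (-2216/14.2)(70.10/3799.0) ≈ -2.880.
|ε| = 2.88 > 1, so demand is elastic. A price rise therefore reduces total revenue.

decrease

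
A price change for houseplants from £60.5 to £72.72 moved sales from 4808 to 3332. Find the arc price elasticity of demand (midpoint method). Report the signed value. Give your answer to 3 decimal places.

-1.977

ΔQ = 3332 − 4808 = -1476; ΔP = 72.72 − 60.5 = 12.22.
Midpoints: P̄ = 66.61, Q̄ = 4070.0.
ε = (ΔQ/ΔP)(P̄/Q̄) = (-1476/12.22)(66.61/4070.0).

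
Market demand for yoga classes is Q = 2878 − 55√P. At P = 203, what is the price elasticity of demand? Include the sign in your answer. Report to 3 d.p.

At P = 203, Q = 2094.371.
dQ/dP = −55/(2√P) = -1.930.
ε = (dQ/dP)(P/Q) = (-1.930)(203/2094.371).

-0.187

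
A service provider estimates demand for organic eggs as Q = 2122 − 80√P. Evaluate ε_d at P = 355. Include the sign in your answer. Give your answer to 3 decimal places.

-1.226

At P = 355, Q = 614.685.
dQ/dP = −80/(2√P) = -2.123.
ε = (dQ/dP)(P/Q) = (-2.123)(355/614.685).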